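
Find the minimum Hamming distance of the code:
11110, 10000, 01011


Comparing all pairs, minimum distance: 3
Can detect 2 errors, correct 1 errors

3


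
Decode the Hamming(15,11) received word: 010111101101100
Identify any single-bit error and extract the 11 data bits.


Syndrome = 0: no error detected

Data: 01111101100 (no errors)


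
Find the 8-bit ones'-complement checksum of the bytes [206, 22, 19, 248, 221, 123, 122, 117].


Sum = 1078 mod 256 = 54
Complement = 201

201


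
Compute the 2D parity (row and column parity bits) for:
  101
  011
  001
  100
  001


Row parities: 00111
Column parities: 010

Row P: 00111, Col P: 010, Corner: 1


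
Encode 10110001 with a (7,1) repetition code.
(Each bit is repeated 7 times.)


Each bit -> 7 copies

11111110000000111111111111110000000000000000000001111111


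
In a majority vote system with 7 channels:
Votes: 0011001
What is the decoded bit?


Ones: 3 out of 7
Threshold: 4

0 (3/7 voted 1)


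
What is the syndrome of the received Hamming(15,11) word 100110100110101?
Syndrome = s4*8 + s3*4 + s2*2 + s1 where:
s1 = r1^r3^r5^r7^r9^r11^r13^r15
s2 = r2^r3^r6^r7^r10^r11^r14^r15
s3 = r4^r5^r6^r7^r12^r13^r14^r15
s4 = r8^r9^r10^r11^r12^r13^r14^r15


s1=0, s2=0, s3=1, s4=0

Syndrome = 4 (error at position 4)


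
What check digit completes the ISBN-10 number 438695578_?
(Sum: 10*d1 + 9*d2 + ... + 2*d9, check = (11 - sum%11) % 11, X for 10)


Weighted sum: 309
309 mod 11 = 1

Check digit: X


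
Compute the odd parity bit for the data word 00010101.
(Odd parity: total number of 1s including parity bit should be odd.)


Number of 1s in data: 3
Parity bit: 0

0


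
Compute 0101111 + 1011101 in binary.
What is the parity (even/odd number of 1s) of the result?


0101111 = 47
1011101 = 93
Sum = 140 = 10001100
1s count = 3

odd parity (3 ones in 10001100)


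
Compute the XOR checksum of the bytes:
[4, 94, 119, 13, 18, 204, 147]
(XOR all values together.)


XOR chain: 4 ^ 94 ^ 119 ^ 13 ^ 18 ^ 204 ^ 147 = 109

109


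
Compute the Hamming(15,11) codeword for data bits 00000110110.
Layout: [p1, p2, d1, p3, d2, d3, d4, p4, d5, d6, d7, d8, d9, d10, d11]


Parity bits: p1=0, p2=1, p3=0, p4=0

010000000110110


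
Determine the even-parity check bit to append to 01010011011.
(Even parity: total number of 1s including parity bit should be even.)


Number of 1s in data: 6
Parity bit: 0

0


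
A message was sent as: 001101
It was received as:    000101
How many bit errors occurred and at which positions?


XOR: 001000

1 error(s) at position(s): 2


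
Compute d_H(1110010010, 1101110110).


XOR: 0011100100
Count of 1s: 4

4


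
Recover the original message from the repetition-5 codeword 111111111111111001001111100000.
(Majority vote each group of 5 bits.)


Groups: 11111, 11111, 11111, 00100, 11111, 00000
Majority votes: 111010

111010


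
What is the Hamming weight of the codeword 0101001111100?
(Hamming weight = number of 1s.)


Counting 1s in 0101001111100

7


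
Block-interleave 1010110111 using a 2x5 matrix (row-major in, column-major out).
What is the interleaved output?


Matrix:
  10101
  10111
Read columns: 1100110111

1100110111


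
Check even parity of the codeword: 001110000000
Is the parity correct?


Number of 1s: 3

No, parity error (3 ones)


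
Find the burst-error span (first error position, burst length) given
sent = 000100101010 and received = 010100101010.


XOR: 010000000000

Burst at position 1, length 1


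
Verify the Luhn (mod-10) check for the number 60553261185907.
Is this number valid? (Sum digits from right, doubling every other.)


Luhn sum = 48
48 mod 10 = 8

Invalid (Luhn sum mod 10 = 8)


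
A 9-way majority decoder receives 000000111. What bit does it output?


Ones: 3 out of 9
Threshold: 5

0 (3/9 voted 1)


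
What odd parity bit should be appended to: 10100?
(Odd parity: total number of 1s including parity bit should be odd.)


Number of 1s in data: 2
Parity bit: 1

1


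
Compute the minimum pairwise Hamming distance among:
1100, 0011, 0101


Comparing all pairs, minimum distance: 2
Can detect 1 errors, correct 0 errors

2


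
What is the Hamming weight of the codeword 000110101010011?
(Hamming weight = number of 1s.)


Counting 1s in 000110101010011

7


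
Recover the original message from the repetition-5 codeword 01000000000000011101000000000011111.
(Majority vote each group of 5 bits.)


Groups: 01000, 00000, 00000, 11101, 00000, 00000, 11111
Majority votes: 0001001

0001001


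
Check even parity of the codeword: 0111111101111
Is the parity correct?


Number of 1s: 11

No, parity error (11 ones)


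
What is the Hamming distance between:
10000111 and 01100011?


XOR: 11100100
Count of 1s: 4

4


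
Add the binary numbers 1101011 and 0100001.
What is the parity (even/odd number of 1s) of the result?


1101011 = 107
0100001 = 33
Sum = 140 = 10001100
1s count = 3

odd parity (3 ones in 10001100)


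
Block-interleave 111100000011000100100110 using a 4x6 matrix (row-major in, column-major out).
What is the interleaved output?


Matrix:
  111100
  000011
  000100
  100110
Read columns: 100110001000101101010100

100110001000101101010100


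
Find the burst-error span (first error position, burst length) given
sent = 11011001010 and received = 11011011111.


XOR: 00000010101

Burst at position 6, length 5


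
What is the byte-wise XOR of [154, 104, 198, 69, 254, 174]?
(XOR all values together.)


XOR chain: 154 ^ 104 ^ 198 ^ 69 ^ 254 ^ 174 = 33

33


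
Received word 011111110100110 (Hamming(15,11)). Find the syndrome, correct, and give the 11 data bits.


Syndrome = 0: no error detected

Data: 11110100110 (no errors)


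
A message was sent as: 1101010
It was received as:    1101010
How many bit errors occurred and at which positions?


XOR: 0000000

0 errors (received matches sent)


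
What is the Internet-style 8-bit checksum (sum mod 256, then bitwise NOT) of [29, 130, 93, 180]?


Sum = 432 mod 256 = 176
Complement = 79

79


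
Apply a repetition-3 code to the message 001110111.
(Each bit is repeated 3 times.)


Each bit -> 3 copies

000000111111111000111111111


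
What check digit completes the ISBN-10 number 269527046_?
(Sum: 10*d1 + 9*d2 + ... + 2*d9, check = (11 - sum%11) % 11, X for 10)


Weighted sum: 252
252 mod 11 = 10

Check digit: 1


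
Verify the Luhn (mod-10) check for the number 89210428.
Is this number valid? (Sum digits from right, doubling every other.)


Luhn sum = 37
37 mod 10 = 7

Invalid (Luhn sum mod 10 = 7)


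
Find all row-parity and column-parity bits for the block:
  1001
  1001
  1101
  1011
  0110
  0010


Row parities: 001101
Column parities: 0010

Row P: 001101, Col P: 0010, Corner: 1


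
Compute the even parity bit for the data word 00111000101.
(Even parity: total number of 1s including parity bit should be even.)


Number of 1s in data: 5
Parity bit: 1

1


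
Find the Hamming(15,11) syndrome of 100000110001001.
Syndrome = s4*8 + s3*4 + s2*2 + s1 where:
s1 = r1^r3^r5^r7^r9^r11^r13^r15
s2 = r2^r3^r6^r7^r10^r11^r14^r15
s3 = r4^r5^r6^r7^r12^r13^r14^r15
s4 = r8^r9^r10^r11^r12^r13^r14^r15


s1=1, s2=0, s3=1, s4=1

Syndrome = 13 (error at position 13)


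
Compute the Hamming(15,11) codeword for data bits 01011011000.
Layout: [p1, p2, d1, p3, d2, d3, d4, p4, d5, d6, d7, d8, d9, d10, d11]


Parity bits: p1=0, p2=0, p3=1, p4=1

000110111011000


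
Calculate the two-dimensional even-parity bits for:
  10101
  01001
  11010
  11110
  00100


Row parities: 10101
Column parities: 11100

Row P: 10101, Col P: 11100, Corner: 1


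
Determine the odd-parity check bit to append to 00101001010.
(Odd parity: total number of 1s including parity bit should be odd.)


Number of 1s in data: 4
Parity bit: 1

1


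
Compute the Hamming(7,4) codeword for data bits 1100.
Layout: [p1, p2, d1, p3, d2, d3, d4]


Parity bits: p1=0, p2=1, p3=1

0111100


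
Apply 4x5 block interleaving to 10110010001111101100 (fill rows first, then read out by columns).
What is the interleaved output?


Matrix:
  10110
  01000
  11111
  01100
Read columns: 10100111101110100010

10100111101110100010


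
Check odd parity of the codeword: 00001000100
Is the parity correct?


Number of 1s: 2

No, parity error (2 ones)


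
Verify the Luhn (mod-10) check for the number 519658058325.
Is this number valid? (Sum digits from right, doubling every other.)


Luhn sum = 50
50 mod 10 = 0

Valid (Luhn sum mod 10 = 0)


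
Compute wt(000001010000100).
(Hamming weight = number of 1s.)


Counting 1s in 000001010000100

3


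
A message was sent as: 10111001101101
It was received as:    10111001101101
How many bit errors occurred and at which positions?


XOR: 00000000000000

0 errors (received matches sent)


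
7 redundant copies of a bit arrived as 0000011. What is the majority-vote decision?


Ones: 2 out of 7
Threshold: 4

0 (2/7 voted 1)


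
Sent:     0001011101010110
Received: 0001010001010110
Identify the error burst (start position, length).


XOR: 0000001100000000

Burst at position 6, length 2


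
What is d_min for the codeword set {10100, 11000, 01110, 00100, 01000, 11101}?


Comparing all pairs, minimum distance: 1
Can detect 0 errors, correct 0 errors

1


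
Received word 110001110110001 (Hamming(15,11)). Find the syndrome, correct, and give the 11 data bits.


Syndrome = 4: error at position 4

Data: 00110110001 (corrected bit 4)


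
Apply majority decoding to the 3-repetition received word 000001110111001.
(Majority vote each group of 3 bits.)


Groups: 000, 001, 110, 111, 001
Majority votes: 00110

00110


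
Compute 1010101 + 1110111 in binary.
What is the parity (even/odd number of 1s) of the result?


1010101 = 85
1110111 = 119
Sum = 204 = 11001100
1s count = 4

even parity (4 ones in 11001100)


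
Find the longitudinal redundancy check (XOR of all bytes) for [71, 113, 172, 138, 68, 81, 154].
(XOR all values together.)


XOR chain: 71 ^ 113 ^ 172 ^ 138 ^ 68 ^ 81 ^ 154 = 159

159


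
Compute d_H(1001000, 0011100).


XOR: 1010100
Count of 1s: 3

3


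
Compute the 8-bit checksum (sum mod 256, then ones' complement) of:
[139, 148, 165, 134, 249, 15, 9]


Sum = 859 mod 256 = 91
Complement = 164

164


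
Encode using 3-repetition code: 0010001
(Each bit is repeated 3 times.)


Each bit -> 3 copies

000000111000000000111


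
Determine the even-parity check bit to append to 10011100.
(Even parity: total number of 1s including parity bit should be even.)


Number of 1s in data: 4
Parity bit: 0

0


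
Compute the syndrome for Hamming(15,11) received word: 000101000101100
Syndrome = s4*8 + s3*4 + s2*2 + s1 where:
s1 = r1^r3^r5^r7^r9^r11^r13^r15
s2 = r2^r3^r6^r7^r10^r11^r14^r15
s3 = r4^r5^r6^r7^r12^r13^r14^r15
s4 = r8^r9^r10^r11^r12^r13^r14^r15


s1=1, s2=0, s3=0, s4=1

Syndrome = 9 (error at position 9)


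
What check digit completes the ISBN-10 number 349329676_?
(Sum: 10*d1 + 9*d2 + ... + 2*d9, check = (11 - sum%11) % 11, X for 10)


Weighted sum: 273
273 mod 11 = 9

Check digit: 2


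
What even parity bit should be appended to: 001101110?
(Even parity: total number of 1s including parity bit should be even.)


Number of 1s in data: 5
Parity bit: 1

1


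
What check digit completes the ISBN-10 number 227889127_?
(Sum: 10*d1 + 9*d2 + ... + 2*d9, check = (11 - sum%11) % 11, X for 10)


Weighted sum: 267
267 mod 11 = 3

Check digit: 8


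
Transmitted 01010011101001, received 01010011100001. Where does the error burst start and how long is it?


XOR: 00000000001000

Burst at position 10, length 1


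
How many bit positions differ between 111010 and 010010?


XOR: 101000
Count of 1s: 2

2


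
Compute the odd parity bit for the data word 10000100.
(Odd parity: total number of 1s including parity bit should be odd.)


Number of 1s in data: 2
Parity bit: 1

1


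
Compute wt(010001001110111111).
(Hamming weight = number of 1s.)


Counting 1s in 010001001110111111

11


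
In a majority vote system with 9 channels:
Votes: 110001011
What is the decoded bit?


Ones: 5 out of 9
Threshold: 5

1 (5/9 voted 1)


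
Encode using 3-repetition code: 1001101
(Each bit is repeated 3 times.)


Each bit -> 3 copies

111000000111111000111


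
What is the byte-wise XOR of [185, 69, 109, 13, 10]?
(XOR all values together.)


XOR chain: 185 ^ 69 ^ 109 ^ 13 ^ 10 = 150

150


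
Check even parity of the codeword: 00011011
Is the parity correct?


Number of 1s: 4

Yes, parity is correct (4 ones)


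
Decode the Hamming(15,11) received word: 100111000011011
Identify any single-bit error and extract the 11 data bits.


Syndrome = 0: no error detected

Data: 01100011011 (no errors)


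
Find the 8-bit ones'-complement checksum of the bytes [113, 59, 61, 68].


Sum = 301 mod 256 = 45
Complement = 210

210


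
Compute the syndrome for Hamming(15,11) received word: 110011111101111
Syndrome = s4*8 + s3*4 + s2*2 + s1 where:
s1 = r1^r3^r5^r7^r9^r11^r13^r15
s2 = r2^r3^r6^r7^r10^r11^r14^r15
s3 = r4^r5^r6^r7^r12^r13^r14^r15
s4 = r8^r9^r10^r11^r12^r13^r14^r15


s1=0, s2=0, s3=1, s4=1

Syndrome = 12 (error at position 12)


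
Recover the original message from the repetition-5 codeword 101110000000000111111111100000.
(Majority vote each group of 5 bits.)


Groups: 10111, 00000, 00000, 11111, 11111, 00000
Majority votes: 100110

100110


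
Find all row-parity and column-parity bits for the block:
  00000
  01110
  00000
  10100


Row parities: 0100
Column parities: 11010

Row P: 0100, Col P: 11010, Corner: 1


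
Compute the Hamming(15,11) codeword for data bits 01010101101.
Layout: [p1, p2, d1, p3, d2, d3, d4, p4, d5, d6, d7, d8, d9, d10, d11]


Parity bits: p1=0, p2=1, p3=1, p4=0

010110100101101


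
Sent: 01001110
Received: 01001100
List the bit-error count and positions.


XOR: 00000010

1 error(s) at position(s): 6


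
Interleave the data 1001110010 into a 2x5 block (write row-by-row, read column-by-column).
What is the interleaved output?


Matrix:
  10011
  10010
Read columns: 1100001110

1100001110


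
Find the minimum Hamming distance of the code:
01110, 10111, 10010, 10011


Comparing all pairs, minimum distance: 1
Can detect 0 errors, correct 0 errors

1


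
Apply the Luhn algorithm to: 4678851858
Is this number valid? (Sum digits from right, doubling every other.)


Luhn sum = 58
58 mod 10 = 8

Invalid (Luhn sum mod 10 = 8)


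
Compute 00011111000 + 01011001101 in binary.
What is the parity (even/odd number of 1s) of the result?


00011111000 = 248
01011001101 = 717
Sum = 965 = 1111000101
1s count = 6

even parity (6 ones in 1111000101)


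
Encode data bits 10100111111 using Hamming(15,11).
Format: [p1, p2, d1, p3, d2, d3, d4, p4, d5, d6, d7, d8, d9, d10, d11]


Parity bits: p1=0, p2=0, p3=1, p4=0

001101000111111


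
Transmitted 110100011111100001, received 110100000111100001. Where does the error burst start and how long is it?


XOR: 000000011000000000

Burst at position 7, length 2


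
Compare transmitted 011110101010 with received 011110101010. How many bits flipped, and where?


XOR: 000000000000

0 errors (received matches sent)


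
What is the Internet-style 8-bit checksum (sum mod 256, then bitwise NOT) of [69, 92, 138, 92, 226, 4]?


Sum = 621 mod 256 = 109
Complement = 146

146


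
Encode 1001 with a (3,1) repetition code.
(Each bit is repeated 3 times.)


Each bit -> 3 copies

111000000111


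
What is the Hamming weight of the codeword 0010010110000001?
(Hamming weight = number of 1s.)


Counting 1s in 0010010110000001

5


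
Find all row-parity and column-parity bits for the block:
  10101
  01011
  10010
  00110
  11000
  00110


Row parities: 110000
Column parities: 10100

Row P: 110000, Col P: 10100, Corner: 0


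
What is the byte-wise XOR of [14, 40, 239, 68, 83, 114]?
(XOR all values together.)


XOR chain: 14 ^ 40 ^ 239 ^ 68 ^ 83 ^ 114 = 172

172


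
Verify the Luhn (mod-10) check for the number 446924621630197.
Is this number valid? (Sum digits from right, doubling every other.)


Luhn sum = 71
71 mod 10 = 1

Invalid (Luhn sum mod 10 = 1)


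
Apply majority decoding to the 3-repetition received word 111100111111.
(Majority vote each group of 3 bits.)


Groups: 111, 100, 111, 111
Majority votes: 1011

1011


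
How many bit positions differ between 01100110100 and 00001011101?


XOR: 01101101001
Count of 1s: 6

6


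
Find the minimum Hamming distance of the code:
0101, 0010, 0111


Comparing all pairs, minimum distance: 1
Can detect 0 errors, correct 0 errors

1


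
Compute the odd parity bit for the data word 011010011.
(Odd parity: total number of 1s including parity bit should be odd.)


Number of 1s in data: 5
Parity bit: 0

0


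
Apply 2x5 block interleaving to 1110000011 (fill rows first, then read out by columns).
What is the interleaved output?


Matrix:
  11100
  00011
Read columns: 1010100101

1010100101


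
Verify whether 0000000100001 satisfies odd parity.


Number of 1s: 2

No, parity error (2 ones)


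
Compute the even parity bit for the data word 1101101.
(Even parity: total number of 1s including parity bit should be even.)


Number of 1s in data: 5
Parity bit: 1

1


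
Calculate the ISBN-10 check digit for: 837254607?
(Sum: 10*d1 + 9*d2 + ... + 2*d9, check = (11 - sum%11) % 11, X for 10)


Weighted sum: 265
265 mod 11 = 1

Check digit: X


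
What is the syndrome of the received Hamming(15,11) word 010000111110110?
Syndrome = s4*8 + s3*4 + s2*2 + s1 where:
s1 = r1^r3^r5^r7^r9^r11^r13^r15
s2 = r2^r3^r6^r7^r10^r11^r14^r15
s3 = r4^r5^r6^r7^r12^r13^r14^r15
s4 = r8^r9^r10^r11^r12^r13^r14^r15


s1=0, s2=1, s3=1, s4=0

Syndrome = 6 (error at position 6)


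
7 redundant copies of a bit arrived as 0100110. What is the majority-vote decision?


Ones: 3 out of 7
Threshold: 4

0 (3/7 voted 1)


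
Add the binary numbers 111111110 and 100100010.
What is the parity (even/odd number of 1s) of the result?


111111110 = 510
100100010 = 290
Sum = 800 = 1100100000
1s count = 3

odd parity (3 ones in 1100100000)


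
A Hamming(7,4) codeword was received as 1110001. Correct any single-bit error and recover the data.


Syndrome = 7: error at position 7

Data: 1000 (corrected bit 7)


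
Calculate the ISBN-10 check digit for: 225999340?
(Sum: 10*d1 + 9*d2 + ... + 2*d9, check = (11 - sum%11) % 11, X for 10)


Weighted sum: 264
264 mod 11 = 0

Check digit: 0


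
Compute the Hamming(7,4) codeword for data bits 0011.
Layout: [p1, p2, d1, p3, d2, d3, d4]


Parity bits: p1=1, p2=0, p3=0

1000011


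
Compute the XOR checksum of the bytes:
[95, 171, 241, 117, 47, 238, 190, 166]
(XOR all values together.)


XOR chain: 95 ^ 171 ^ 241 ^ 117 ^ 47 ^ 238 ^ 190 ^ 166 = 169

169


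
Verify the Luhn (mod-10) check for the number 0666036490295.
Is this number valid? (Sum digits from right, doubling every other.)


Luhn sum = 57
57 mod 10 = 7

Invalid (Luhn sum mod 10 = 7)


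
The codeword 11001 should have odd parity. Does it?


Number of 1s: 3

Yes, parity is correct (3 ones)


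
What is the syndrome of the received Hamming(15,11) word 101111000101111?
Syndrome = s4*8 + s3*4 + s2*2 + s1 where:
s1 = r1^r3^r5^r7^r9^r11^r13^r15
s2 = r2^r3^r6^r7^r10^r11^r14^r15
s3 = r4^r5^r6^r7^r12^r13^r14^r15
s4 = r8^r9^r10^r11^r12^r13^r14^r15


s1=1, s2=1, s3=1, s4=1

Syndrome = 15 (error at position 15)


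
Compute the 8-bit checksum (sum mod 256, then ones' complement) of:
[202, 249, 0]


Sum = 451 mod 256 = 195
Complement = 60

60


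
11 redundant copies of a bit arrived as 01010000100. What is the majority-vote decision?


Ones: 3 out of 11
Threshold: 6

0 (3/11 voted 1)


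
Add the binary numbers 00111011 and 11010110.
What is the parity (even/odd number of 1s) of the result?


00111011 = 59
11010110 = 214
Sum = 273 = 100010001
1s count = 3

odd parity (3 ones in 100010001)


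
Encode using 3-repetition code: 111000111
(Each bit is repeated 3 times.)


Each bit -> 3 copies

111111111000000000111111111


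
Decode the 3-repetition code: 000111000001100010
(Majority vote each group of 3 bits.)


Groups: 000, 111, 000, 001, 100, 010
Majority votes: 010000

010000


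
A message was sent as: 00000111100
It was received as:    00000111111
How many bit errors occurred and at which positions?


XOR: 00000000011

2 error(s) at position(s): 9, 10


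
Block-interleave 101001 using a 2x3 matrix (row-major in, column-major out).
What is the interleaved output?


Matrix:
  101
  001
Read columns: 100011

100011


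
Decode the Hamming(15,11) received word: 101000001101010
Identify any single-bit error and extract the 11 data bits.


Syndrome = 3: error at position 3

Data: 00001101010 (corrected bit 3)


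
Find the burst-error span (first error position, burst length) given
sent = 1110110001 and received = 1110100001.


XOR: 0000010000

Burst at position 5, length 1


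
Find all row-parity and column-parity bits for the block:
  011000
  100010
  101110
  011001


Row parities: 0001
Column parities: 001101

Row P: 0001, Col P: 001101, Corner: 1


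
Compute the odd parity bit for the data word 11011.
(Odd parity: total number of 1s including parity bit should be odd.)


Number of 1s in data: 4
Parity bit: 1

1


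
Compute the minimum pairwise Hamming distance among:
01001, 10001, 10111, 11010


Comparing all pairs, minimum distance: 2
Can detect 1 errors, correct 0 errors

2


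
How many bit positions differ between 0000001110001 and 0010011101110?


XOR: 0010010011111
Count of 1s: 7

7


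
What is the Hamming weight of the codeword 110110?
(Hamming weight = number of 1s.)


Counting 1s in 110110

4


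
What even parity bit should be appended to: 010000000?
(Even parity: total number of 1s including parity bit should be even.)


Number of 1s in data: 1
Parity bit: 1

1


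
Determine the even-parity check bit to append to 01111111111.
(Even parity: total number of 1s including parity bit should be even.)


Number of 1s in data: 10
Parity bit: 0

0


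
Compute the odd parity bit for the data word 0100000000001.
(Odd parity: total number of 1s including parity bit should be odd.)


Number of 1s in data: 2
Parity bit: 1

1


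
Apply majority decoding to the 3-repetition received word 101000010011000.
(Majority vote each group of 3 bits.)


Groups: 101, 000, 010, 011, 000
Majority votes: 10010

10010


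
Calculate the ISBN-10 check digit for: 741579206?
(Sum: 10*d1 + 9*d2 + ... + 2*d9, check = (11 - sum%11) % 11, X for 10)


Weighted sum: 256
256 mod 11 = 3

Check digit: 8


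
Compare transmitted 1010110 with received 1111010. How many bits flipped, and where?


XOR: 0101100

3 error(s) at position(s): 1, 3, 4


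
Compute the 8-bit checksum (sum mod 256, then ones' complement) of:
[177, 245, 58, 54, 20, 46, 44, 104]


Sum = 748 mod 256 = 236
Complement = 19

19


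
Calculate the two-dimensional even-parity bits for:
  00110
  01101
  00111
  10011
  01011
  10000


Row parities: 011111
Column parities: 00100

Row P: 011111, Col P: 00100, Corner: 1


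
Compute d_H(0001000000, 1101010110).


XOR: 1100010110
Count of 1s: 5

5


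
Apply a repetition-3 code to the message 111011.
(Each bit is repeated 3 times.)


Each bit -> 3 copies

111111111000111111


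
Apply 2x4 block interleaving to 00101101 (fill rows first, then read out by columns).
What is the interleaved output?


Matrix:
  0010
  1101
Read columns: 01011001

01011001


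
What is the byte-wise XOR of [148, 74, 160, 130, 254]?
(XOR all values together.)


XOR chain: 148 ^ 74 ^ 160 ^ 130 ^ 254 = 2

2


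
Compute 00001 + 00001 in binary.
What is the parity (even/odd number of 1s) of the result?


00001 = 1
00001 = 1
Sum = 2 = 10
1s count = 1

odd parity (1 ones in 10)


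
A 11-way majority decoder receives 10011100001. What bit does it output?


Ones: 5 out of 11
Threshold: 6

0 (5/11 voted 1)


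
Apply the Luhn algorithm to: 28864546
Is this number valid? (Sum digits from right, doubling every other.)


Luhn sum = 52
52 mod 10 = 2

Invalid (Luhn sum mod 10 = 2)


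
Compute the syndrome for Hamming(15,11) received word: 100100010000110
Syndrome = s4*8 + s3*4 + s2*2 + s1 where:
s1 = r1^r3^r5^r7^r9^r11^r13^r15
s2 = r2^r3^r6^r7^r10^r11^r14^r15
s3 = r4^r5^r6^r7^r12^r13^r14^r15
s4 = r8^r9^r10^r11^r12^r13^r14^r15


s1=0, s2=1, s3=1, s4=1

Syndrome = 14 (error at position 14)


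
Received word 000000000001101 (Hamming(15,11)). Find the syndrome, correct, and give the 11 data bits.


Syndrome = 14: error at position 14

Data: 00000001111 (corrected bit 14)


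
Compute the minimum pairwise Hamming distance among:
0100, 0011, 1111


Comparing all pairs, minimum distance: 2
Can detect 1 errors, correct 0 errors

2


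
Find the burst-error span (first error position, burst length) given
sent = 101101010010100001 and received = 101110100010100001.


XOR: 000011110000000000

Burst at position 4, length 4


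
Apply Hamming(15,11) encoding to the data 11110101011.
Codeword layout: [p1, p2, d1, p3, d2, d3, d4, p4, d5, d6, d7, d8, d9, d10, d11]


Parity bits: p1=0, p2=0, p3=0, p4=0

001011100101011


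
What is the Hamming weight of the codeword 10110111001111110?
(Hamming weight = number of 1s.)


Counting 1s in 10110111001111110

12


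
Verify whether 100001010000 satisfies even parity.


Number of 1s: 3

No, parity error (3 ones)


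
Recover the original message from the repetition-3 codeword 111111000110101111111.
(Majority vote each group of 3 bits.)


Groups: 111, 111, 000, 110, 101, 111, 111
Majority votes: 1101111

1101111


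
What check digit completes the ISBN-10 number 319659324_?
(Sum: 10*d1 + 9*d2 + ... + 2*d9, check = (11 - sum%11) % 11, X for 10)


Weighted sum: 254
254 mod 11 = 1

Check digit: X


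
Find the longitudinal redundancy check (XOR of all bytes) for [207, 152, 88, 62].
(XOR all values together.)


XOR chain: 207 ^ 152 ^ 88 ^ 62 = 49

49


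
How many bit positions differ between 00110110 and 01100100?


XOR: 01010010
Count of 1s: 3

3


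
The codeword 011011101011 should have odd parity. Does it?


Number of 1s: 8

No, parity error (8 ones)


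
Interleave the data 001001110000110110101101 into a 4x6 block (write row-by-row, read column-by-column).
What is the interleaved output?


Matrix:
  001001
  110000
  110110
  101101
Read columns: 011101101001001100101001

011101101001001100101001


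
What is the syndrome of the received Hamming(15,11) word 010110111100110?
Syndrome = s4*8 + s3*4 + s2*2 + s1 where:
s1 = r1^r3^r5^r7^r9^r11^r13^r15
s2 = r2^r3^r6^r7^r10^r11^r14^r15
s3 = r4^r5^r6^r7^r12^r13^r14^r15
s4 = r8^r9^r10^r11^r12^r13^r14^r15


s1=0, s2=0, s3=1, s4=1

Syndrome = 12 (error at position 12)


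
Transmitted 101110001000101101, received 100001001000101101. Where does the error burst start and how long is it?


XOR: 001111000000000000

Burst at position 2, length 4


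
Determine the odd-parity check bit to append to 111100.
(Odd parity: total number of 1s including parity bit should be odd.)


Number of 1s in data: 4
Parity bit: 1

1


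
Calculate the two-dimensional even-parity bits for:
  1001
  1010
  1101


Row parities: 001
Column parities: 1110

Row P: 001, Col P: 1110, Corner: 1


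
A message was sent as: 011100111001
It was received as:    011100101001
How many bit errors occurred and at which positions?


XOR: 000000010000

1 error(s) at position(s): 7


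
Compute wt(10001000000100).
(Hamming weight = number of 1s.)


Counting 1s in 10001000000100

3


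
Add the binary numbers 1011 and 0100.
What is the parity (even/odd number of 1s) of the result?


1011 = 11
0100 = 4
Sum = 15 = 1111
1s count = 4

even parity (4 ones in 1111)


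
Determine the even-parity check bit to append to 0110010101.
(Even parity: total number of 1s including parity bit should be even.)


Number of 1s in data: 5
Parity bit: 1

1


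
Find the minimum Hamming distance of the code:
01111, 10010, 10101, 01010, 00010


Comparing all pairs, minimum distance: 1
Can detect 0 errors, correct 0 errors

1


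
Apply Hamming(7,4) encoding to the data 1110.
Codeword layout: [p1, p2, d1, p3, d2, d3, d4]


Parity bits: p1=0, p2=0, p3=0

0010110


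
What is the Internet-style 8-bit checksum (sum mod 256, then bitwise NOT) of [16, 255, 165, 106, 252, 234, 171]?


Sum = 1199 mod 256 = 175
Complement = 80

80


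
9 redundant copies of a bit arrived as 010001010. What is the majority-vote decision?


Ones: 3 out of 9
Threshold: 5

0 (3/9 voted 1)


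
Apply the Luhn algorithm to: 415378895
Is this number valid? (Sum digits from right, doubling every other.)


Luhn sum = 53
53 mod 10 = 3

Invalid (Luhn sum mod 10 = 3)


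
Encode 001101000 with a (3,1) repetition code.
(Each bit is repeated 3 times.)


Each bit -> 3 copies

000000111111000111000000000


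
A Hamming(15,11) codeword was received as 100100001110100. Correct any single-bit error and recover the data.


Syndrome = 0: no error detected

Data: 00001110100 (no errors)


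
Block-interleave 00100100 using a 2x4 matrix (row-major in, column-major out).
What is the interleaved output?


Matrix:
  0010
  0100
Read columns: 00011000

00011000


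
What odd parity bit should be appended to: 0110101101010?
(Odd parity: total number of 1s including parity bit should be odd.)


Number of 1s in data: 7
Parity bit: 0

0


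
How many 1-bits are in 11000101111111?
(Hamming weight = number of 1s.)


Counting 1s in 11000101111111

10


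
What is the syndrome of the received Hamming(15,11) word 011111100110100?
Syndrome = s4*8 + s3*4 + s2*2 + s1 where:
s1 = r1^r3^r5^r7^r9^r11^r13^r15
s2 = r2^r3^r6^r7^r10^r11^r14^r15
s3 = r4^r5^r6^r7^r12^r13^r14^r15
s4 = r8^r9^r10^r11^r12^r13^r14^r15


s1=1, s2=0, s3=1, s4=1

Syndrome = 13 (error at position 13)


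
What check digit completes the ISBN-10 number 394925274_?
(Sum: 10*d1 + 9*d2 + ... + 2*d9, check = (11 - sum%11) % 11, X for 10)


Weighted sum: 280
280 mod 11 = 5

Check digit: 6


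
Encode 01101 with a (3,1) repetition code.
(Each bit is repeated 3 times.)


Each bit -> 3 copies

000111111000111


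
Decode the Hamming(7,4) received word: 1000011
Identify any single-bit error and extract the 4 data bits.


Syndrome = 0: no error detected

Data: 0011 (no errors)


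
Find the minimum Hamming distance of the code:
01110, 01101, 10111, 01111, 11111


Comparing all pairs, minimum distance: 1
Can detect 0 errors, correct 0 errors

1


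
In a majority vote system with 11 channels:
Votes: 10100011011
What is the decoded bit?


Ones: 6 out of 11
Threshold: 6

1 (6/11 voted 1)


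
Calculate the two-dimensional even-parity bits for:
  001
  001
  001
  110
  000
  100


Row parities: 111001
Column parities: 011

Row P: 111001, Col P: 011, Corner: 0


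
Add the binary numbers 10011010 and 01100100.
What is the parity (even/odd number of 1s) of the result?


10011010 = 154
01100100 = 100
Sum = 254 = 11111110
1s count = 7

odd parity (7 ones in 11111110)


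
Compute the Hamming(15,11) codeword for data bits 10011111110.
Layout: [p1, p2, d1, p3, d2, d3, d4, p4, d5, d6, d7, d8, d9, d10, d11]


Parity bits: p1=1, p2=1, p3=0, p4=0

111000101111110


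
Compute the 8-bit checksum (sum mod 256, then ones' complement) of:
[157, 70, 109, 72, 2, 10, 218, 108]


Sum = 746 mod 256 = 234
Complement = 21

21


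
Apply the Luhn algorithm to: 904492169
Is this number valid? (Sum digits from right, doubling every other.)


Luhn sum = 47
47 mod 10 = 7

Invalid (Luhn sum mod 10 = 7)


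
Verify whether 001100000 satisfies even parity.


Number of 1s: 2

Yes, parity is correct (2 ones)


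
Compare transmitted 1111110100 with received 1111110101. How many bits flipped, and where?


XOR: 0000000001

1 error(s) at position(s): 9


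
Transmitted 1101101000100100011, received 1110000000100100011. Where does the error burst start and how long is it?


XOR: 0011101000000000000

Burst at position 2, length 5


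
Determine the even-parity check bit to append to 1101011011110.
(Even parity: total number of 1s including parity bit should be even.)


Number of 1s in data: 9
Parity bit: 1

1


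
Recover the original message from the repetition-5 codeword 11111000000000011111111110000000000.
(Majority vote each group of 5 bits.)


Groups: 11111, 00000, 00000, 11111, 11111, 00000, 00000
Majority votes: 1001100

1001100


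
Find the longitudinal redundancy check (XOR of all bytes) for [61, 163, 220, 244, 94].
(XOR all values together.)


XOR chain: 61 ^ 163 ^ 220 ^ 244 ^ 94 = 232

232


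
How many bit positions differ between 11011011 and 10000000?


XOR: 01011011
Count of 1s: 5

5


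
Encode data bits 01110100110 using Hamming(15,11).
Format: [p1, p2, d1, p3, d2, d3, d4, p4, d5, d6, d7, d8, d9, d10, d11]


Parity bits: p1=1, p2=0, p3=1, p4=1

100111110100110


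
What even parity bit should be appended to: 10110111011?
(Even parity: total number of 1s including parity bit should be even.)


Number of 1s in data: 8
Parity bit: 0

0


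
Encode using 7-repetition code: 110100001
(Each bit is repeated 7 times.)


Each bit -> 7 copies

111111111111110000000111111100000000000000000000000000001111111


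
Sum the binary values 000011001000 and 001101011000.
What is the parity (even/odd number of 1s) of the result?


000011001000 = 200
001101011000 = 856
Sum = 1056 = 10000100000
1s count = 2

even parity (2 ones in 10000100000)


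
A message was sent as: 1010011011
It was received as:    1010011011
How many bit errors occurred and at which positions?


XOR: 0000000000

0 errors (received matches sent)


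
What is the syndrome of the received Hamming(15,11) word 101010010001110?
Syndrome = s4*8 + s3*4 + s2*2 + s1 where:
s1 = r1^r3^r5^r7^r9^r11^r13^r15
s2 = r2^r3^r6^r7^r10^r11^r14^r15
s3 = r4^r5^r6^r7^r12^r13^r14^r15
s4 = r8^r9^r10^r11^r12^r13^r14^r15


s1=0, s2=0, s3=0, s4=0

Syndrome = 0 (no error)


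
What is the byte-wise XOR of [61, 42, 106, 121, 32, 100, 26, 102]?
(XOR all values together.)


XOR chain: 61 ^ 42 ^ 106 ^ 121 ^ 32 ^ 100 ^ 26 ^ 102 = 60

60


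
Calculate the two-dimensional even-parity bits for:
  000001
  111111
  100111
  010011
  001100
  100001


Row parities: 100100
Column parities: 100111

Row P: 100100, Col P: 100111, Corner: 0


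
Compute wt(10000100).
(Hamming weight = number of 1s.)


Counting 1s in 10000100

2


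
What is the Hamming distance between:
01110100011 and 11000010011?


XOR: 10110110000
Count of 1s: 5

5


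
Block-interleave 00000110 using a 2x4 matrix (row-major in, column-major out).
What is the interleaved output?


Matrix:
  0000
  0110
Read columns: 00010100

00010100


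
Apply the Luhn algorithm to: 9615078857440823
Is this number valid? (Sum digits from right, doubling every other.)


Luhn sum = 79
79 mod 10 = 9

Invalid (Luhn sum mod 10 = 9)


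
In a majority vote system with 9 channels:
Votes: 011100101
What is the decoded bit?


Ones: 5 out of 9
Threshold: 5

1 (5/9 voted 1)


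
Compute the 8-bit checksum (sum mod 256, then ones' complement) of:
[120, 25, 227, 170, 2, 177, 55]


Sum = 776 mod 256 = 8
Complement = 247

247


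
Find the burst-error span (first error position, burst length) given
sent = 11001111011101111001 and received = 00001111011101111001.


XOR: 11000000000000000000

Burst at position 0, length 2


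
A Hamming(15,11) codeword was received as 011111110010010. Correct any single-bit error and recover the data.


Syndrome = 12: error at position 12

Data: 11110011010 (corrected bit 12)


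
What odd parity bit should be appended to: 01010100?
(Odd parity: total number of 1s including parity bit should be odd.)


Number of 1s in data: 3
Parity bit: 0

0


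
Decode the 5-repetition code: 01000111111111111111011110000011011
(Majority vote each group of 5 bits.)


Groups: 01000, 11111, 11111, 11111, 01111, 00000, 11011
Majority votes: 0111101

0111101


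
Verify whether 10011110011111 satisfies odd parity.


Number of 1s: 10

No, parity error (10 ones)


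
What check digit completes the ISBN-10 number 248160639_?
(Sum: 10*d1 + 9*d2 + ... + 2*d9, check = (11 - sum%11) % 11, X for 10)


Weighted sum: 214
214 mod 11 = 5

Check digit: 6


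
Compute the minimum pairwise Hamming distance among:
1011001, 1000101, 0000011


Comparing all pairs, minimum distance: 3
Can detect 2 errors, correct 1 errors

3


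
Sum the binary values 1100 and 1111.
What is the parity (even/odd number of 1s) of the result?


1100 = 12
1111 = 15
Sum = 27 = 11011
1s count = 4

even parity (4 ones in 11011)


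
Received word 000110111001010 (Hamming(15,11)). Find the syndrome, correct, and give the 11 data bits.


Syndrome = 5: error at position 5

Data: 00011001010 (corrected bit 5)


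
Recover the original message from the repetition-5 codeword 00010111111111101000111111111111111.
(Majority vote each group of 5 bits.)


Groups: 00010, 11111, 11111, 01000, 11111, 11111, 11111
Majority votes: 0110111

0110111


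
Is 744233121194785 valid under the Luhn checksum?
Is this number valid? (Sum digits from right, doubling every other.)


Luhn sum = 76
76 mod 10 = 6

Invalid (Luhn sum mod 10 = 6)


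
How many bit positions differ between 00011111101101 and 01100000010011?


XOR: 01111111111110
Count of 1s: 12

12


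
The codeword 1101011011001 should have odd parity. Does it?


Number of 1s: 8

No, parity error (8 ones)


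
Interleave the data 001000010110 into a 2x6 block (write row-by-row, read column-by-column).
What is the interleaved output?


Matrix:
  001000
  010110
Read columns: 000110010100

000110010100


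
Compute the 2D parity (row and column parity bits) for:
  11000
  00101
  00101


Row parities: 000
Column parities: 11000

Row P: 000, Col P: 11000, Corner: 0


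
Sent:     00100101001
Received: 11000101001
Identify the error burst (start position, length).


XOR: 11100000000

Burst at position 0, length 3


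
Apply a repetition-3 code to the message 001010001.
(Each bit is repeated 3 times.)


Each bit -> 3 copies

000000111000111000000000111


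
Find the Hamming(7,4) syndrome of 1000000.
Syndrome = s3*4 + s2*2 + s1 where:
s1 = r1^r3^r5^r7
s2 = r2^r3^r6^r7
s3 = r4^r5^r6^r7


s1=1, s2=0, s3=0

Syndrome = 1 (error at position 1)


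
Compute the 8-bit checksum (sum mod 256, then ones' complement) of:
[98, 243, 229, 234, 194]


Sum = 998 mod 256 = 230
Complement = 25

25


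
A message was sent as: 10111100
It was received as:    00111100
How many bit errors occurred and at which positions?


XOR: 10000000

1 error(s) at position(s): 0


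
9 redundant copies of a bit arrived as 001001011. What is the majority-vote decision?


Ones: 4 out of 9
Threshold: 5

0 (4/9 voted 1)


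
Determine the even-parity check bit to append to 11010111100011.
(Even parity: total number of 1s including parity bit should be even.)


Number of 1s in data: 9
Parity bit: 1

1
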